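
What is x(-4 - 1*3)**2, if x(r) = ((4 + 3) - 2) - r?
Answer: 144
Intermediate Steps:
x(r) = 5 - r (x(r) = (7 - 2) - r = 5 - r)
x(-4 - 1*3)**2 = (5 - (-4 - 1*3))**2 = (5 - (-4 - 3))**2 = (5 - 1*(-7))**2 = (5 + 7)**2 = 12**2 = 144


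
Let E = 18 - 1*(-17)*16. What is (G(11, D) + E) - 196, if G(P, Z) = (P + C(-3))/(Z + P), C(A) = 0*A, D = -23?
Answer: 1117/12 ≈ 93.083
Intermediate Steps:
C(A) = 0
E = 290 (E = 18 + 17*16 = 18 + 272 = 290)
G(P, Z) = P/(P + Z) (G(P, Z) = (P + 0)/(Z + P) = P/(P + Z))
(G(11, D) + E) - 196 = (11/(11 - 23) + 290) - 196 = (11/(-12) + 290) - 196 = (11*(-1/12) + 290) - 196 = (-11/12 + 290) - 196 = 3469/12 - 196 = 1117/12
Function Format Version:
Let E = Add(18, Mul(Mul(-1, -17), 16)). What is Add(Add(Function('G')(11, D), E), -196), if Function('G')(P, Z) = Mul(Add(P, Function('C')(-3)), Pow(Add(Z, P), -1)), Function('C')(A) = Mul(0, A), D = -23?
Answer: Rational(1117, 12) ≈ 93.083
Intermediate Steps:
Function('C')(A) = 0
E = 290 (E = Add(18, Mul(17, 16)) = Add(18, 272) = 290)
Function('G')(P, Z) = Mul(P, Pow(Add(P, Z), -1)) (Function('G')(P, Z) = Mul(Add(P, 0), Pow(Add(Z, P), -1)) = Mul(P, Pow(Add(P, Z), -1)))
Add(Add(Function('G')(11, D), E), -196) = Add(Add(Mul(11, Pow(Add(11, -23), -1)), 290), -196) = Add(Add(Mul(11, Pow(-12, -1)), 290), -196) = Add(Add(Mul(11, Rational(-1, 12)), 290), -196) = Add(Add(Rational(-11, 12), 290), -196) = Add(Rational(3469, 12), -196) = Rational(1117, 12)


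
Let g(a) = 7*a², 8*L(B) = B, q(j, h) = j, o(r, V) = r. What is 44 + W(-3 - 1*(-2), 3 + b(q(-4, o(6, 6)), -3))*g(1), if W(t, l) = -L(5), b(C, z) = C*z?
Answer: 317/8 ≈ 39.625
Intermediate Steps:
L(B) = B/8
W(t, l) = -5/8
44 + W(-3 - 1*(-2), 3 + b(q(-4, o(6, 6)), -3))*g(1) = 44 - 35*1²/8 = 44 - 35/8 = 317/8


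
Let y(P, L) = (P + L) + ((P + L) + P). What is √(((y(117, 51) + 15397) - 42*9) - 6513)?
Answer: 17*√31 ≈ 94.652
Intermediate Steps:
y(P, L) = 2*L + 3*P (y(P, L) = (L + P) + ((L + P) + P) = (L + P) + (L + 2*P) = 2*L + 3*P)
√(((y(117, 51) + 15397) - 42*9) - 6513) = √((((2*51 + 3*117) + 15397) - 42*9) - 6513) = √((((102 + 351) + 15397) - 378) - 6513) = √(((453 + 15397) - 378) - 6513) = √((15850 - 378) - 6513) = √(15472 - 6513) = √8959 = 17*√31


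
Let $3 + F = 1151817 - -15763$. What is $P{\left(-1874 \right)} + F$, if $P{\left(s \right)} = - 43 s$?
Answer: $1248159$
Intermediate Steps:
$F = 1167577$ ($F = -3 + \left(1151817 - -15763\right) = -3 + \left(1151817 + 15763\right) = -3 + 1167580 = 1167577$)
$P{\left(-1874 \right)} + F = \left(-43\right) \left(-1874\right) + 1167577 = 80582 + 1167577 = 1248159$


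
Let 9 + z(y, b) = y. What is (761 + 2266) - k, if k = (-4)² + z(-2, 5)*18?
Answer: 3209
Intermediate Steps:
z(y, b) = -9 + y
k = -182 (k = (-4)² + (-9 - 2)*18 = 16 - 11*18 = 16 - 198 = -182)
(761 + 2266) - k = (761 + 2266) - 1*(-182) = 3027 + 182 = 3209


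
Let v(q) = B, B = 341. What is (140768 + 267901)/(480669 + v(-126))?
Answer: 408669/481010 ≈ 0.84961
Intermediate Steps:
v(q) = 341
(140768 + 267901)/(480669 + v(-126)) = (140768 + 267901)/(480669 + 341) = 408669/481010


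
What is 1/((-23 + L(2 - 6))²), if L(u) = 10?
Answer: 1/169 ≈ 0.0059172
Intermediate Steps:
1/((-23 + L(2 - 6))²) = 1/((-23 + 10)²) = 1/((-13)²) = 1/169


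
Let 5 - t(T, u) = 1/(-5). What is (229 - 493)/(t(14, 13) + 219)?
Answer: -1320/1121 ≈ -1.1775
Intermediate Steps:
t(T, u) = 26/5 (t(T, u) = 5 - 1/(-5) = 5 - 1*(-⅕) = 5 + ⅕ = 26/5)
(229 - 493)/(t(14, 13) + 219) = (229 - 493)/(26/5 + 219) = -264/1121/5 = -264*5/1121 = -1320/1121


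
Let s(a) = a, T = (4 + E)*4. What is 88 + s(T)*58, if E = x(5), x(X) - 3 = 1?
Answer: 1944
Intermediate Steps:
x(X) = 4 (x(X) = 3 + 1 = 4)
E = 4
T = 32 (T = (4 + 4)*4 = 8*4 = 32)
88 + s(T)*58 = 88 + 32*58 = 88 + 1856 = 1944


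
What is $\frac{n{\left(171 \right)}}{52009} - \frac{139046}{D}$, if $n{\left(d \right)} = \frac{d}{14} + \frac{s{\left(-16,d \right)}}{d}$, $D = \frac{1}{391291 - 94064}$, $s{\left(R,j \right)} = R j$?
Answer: $- \frac{30092155478181745}{728126} \approx -4.1328 \cdot 10^{10}$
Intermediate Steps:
$D = \frac{1}{297227} \approx 3.3644 \cdot 10^{-6}$
$n{\left(d \right)} = -16 + \frac{d}{14}$ ($n{\left(d \right)} = \frac{d}{14} + \frac{\left(-16\right) d}{d} = d \frac{1}{14} - 16 = \frac{d}{14} - 16 = -16 + \frac{d}{14}$)
$\frac{n{\left(171 \right)}}{52009} - \frac{139046}{D} = \frac{-16 + \frac{1}{14} \cdot 171}{52009} - 139046 \frac{1}{\frac{1}{297227}} = \left(-16 + \frac{171}{14}\right) \frac{1}{52009} - 41328225442 = \left(- \frac{53}{14}\right) \frac{1}{52009} - 41328225442 = - \frac{53}{728126} - 41328225442 = - \frac{30092155478181745}{728126}$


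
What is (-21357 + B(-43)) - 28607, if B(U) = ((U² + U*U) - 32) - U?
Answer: -46255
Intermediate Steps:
B(U) = -32 - U + 2*U² (B(U) = ((U² + U²) - 32) - U = (2*U² - 32) - U = (-32 + 2*U²) - U = -32 - U + 2*U²)
(-21357 + B(-43)) - 28607 = (-21357 + (-32 - 1*(-43) + 2*(-43)²)) - 28607 = (-21357 + (-32 + 43 + 2*1849)) - 28607 = (-21357 + (-32 + 43 + 3698)) - 28607 = (-21357 + 3709) - 28607 = -17648 - 28607 = -46255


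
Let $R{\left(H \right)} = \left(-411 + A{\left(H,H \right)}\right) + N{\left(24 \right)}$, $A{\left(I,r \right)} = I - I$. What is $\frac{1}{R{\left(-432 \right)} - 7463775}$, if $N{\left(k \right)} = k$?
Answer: $- \frac{1}{7464162} \approx -1.3397 \cdot 10^{-7}$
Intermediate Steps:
$A{\left(I,r \right)} = 0$
$R{\left(H \right)} = -387$ ($R{\left(H \right)} = \left(-411 + 0\right) + 24 = -411 + 24 = -387$)
$\frac{1}{R{\left(-432 \right)} - 7463775} = \frac{1}{-387 - 7463775} = \frac{1}{-7464162} = - \frac{1}{7464162}$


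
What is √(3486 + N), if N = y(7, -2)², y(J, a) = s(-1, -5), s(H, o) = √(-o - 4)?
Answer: √3487 ≈ 59.051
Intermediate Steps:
s(H, o) = √(-4 - o)
y(J, a) = 1 (y(J, a) = √(-4 - 1*(-5)) = √(-4 + 5) = √1 = 1)
N = 1 (N = 1² = 1)
√(3486 + N) = √(3486 + 1) = √3487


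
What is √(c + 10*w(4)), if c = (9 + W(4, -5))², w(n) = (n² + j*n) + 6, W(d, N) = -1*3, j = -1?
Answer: 6*√6 ≈ 14.697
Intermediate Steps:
W(d, N) = -3
w(n) = 6 + n² - n (w(n) = (n² - n) + 6 = 6 + n² - n)
c = 36 (c = (9 - 3)² = 6² = 36)
√(c + 10*w(4)) = √(36 + 10*(6 + 4² - 1*4)) = √(36 + 10*(6 + 16 - 4)) = √(36 + 10*18) = √(36 + 180) = √216 = 6*√6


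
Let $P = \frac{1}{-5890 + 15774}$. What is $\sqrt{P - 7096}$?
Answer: $\frac{i \sqrt{173308188473}}{4942} \approx 84.238 i$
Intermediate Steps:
$P = \frac{1}{9884} \approx 0.00010117$
$\sqrt{P - 7096} = \sqrt{\frac{1}{9884} - 7096} = \sqrt{- \frac{70136863}{9884}} = \frac{i \sqrt{173308188473}}{4942}$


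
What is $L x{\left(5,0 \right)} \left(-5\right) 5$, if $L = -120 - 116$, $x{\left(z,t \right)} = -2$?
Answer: $-11800$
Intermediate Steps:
$L = -236$
$L x{\left(5,0 \right)} \left(-5\right) 5 = - 236 \left(-2\right) \left(-5\right) 5 = - 236 \cdot 10 \cdot 5 = \left(-236\right) 50 = -11800$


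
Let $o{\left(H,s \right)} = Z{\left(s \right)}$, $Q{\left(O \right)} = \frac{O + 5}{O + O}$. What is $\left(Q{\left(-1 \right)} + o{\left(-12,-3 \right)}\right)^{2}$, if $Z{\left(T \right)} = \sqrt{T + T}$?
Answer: $\left(-2 + i \sqrt{6}\right)^{2} \approx -2.0 - 9.798 i$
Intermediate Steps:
$Q{\left(O \right)} = \frac{5 + O}{2 O}$
$Z{\left(T \right)} = \sqrt{2} \sqrt{T}$ ($Z{\left(T \right)} = \sqrt{2 T} = \sqrt{2} \sqrt{T}$)
$o{\left(H,s \right)} = \sqrt{2} \sqrt{s}$
$\left(Q{\left(-1 \right)} + o{\left(-12,-3 \right)}\right)^{2} = \left(\frac{5 - 1}{2 \left(-1\right)} + \sqrt{2} \sqrt{-3}\right)^{2} = \left(\frac{1}{2} \left(-1\right) 4 + \sqrt{2} i \sqrt{3}\right)^{2} = \left(-2 + i \sqrt{6}\right)^{2}$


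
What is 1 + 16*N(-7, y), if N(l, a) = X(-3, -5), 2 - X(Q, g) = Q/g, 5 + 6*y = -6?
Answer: 117/5 ≈ 23.400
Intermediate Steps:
y = -11/6 (y = -⅚ + (⅙)*(-6) = -⅚ - 1 = -11/6 ≈ -1.8333)
X(Q, g) = 2 - Q/g
N(l, a) = 7/5 (N(l, a) = 2 - 1*(-3)/(-5) = 2 - 1*(-3)*(-⅕) = 2 - ⅗ = 7/5)
1 + 16*N(-7, y) = 1 + 16*(7/5) = 1 + 112/5 = 117/5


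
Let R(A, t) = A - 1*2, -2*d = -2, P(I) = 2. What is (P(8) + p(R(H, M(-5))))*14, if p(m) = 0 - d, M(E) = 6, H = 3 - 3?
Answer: 14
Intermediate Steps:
H = 0
d = 1 (d = -1/2*(-2) = 1)
R(A, t) = -2 + A (R(A, t) = A - 2 = -2 + A)
p(m) = -1 (p(m) = 0 - 1*1 = 0 - 1 = -1)
(P(8) + p(R(H, M(-5))))*14 = (2 - 1)*14 = 1*14 = 14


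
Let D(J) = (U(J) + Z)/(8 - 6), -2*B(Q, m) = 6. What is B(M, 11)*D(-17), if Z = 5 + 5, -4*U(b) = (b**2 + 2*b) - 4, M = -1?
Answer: 633/8 ≈ 79.125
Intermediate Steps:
B(Q, m) = -3 (B(Q, m) = -1/2*6 = -3)
U(b) = 1 - b/2 - b**2/4 (U(b) = -((b**2 + 2*b) - 4)/4 = -(-4 + b**2 + 2*b)/4 = 1 - b/2 - b**2/4)
Z = 10
D(J) = 11/2 - J/4 - J**2/8 (D(J) = ((1 - J/2 - J**2/4) + 10)/(8 - 6) = (11 - J/2 - J**2/4)/2 = (11 - J/2 - J**2/4)*(1/2) = 11/2 - J/4 - J**2/8)
B(M, 11)*D(-17) = -3*(11/2 - 1/4*(-17) - 1/8*(-17)**2) = -3*(11/2 + 17/4 - 1/8*289) = -3*(11/2 + 17/4 - 289/8) = -3*(-211/8) = 633/8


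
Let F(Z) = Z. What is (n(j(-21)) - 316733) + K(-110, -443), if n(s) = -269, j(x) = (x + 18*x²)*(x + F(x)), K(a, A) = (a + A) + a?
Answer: -317665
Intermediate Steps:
K(a, A) = A + 2*a (K(a, A) = (A + a) + a = A + 2*a)
j(x) = 2*x*(x + 18*x²) (j(x) = (x + 18*x²)*(x + x) = (x + 18*x²)*(2*x) = 2*x*(x + 18*x²))
(n(j(-21)) - 316733) + K(-110, -443) = (-269 - 316733) + (-443 + 2*(-110)) = -317002 + (-443 - 220) = -317002 - 663 = -317665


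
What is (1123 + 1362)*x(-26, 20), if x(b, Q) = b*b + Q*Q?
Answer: 2673860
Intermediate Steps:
x(b, Q) = Q² + b² (x(b, Q) = b² + Q² = Q² + b²)
(1123 + 1362)*x(-26, 20) = (1123 + 1362)*(20² + (-26)²) = 2485*(400 + 676) = 2485*1076 = 2673860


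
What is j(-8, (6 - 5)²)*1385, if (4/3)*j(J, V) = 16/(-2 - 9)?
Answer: -16620/11 ≈ -1510.9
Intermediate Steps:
j(J, V) = -12/11 (j(J, V) = 3*(16/(-2 - 9))/4 = 3*(16/(-11))/4 = 3*(16*(-1/11))/4 = (¾)*(-16/11) = -12/11)
j(-8, (6 - 5)²)*1385 = -12/11*1385 = -16620/11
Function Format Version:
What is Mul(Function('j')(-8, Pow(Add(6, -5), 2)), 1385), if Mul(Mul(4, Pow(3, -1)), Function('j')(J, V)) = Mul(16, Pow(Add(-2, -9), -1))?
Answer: Rational(-16620, 11) ≈ -1510.9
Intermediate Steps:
Function('j')(J, V) = Rational(-12, 11) (Function('j')(J, V) = Mul(Rational(3, 4), Mul(16, Pow(Add(-2, -9), -1))) = Mul(Rational(3, 4), Mul(16, Pow(-11, -1))) = Mul(Rational(3, 4), Mul(16, Rational(-1, 11))) = Mul(Rational(3, 4), Rational(-16, 11)) = Rational(-12, 11))
Mul(Function('j')(-8, Pow(Add(6, -5), 2)), 1385) = Mul(Rational(-12, 11), 1385) = Rational(-16620, 11)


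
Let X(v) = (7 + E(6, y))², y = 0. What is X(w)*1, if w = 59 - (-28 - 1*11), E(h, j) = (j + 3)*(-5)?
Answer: 64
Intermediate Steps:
E(h, j) = -15 - 5*j (E(h, j) = (3 + j)*(-5) = -15 - 5*j)
w = 98 (w = 59 - (-28 - 11) = 59 - 1*(-39) = 59 + 39 = 98)
X(v) = 64 (X(v) = (7 + (-15 - 5*0))² = (7 + (-15 + 0))² = (7 - 15)² = (-8)² = 64)
X(w)*1 = 64*1 = 64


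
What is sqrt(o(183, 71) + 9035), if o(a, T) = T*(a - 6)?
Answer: sqrt(21602) ≈ 146.98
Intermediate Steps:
o(a, T) = T*(-6 + a)
sqrt(o(183, 71) + 9035) = sqrt(71*(-6 + 183) + 9035) = sqrt(71*177 + 9035) = sqrt(12567 + 9035) = sqrt(21602)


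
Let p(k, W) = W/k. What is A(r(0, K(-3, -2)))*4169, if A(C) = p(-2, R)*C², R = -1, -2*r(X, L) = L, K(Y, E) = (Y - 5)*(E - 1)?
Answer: 300168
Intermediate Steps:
K(Y, E) = (-1 + E)*(-5 + Y) (K(Y, E) = (-5 + Y)*(-1 + E) = (-1 + E)*(-5 + Y))
r(X, L) = -L/2
A(C) = C²/2 (A(C) = (-1/(-2))*C² = (-1*(-½))*C² = C²/2)
A(r(0, K(-3, -2)))*4169 = ((-(5 - 1*(-3) - 5*(-2) - 2*(-3))/2)²/2)*4169 = ((-(5 + 3 + 10 + 6)/2)²/2)*4169 = ((-½*24)²/2)*4169 = ((½)*(-12)²)*4169 = ((½)*144)*4169 = 72*4169 = 300168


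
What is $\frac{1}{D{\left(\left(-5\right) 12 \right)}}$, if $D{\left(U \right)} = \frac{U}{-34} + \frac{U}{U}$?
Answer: $\frac{17}{47} \approx 0.3617$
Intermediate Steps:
$D{\left(U \right)} = 1 - \frac{U}{34}$ ($D{\left(U \right)} = U \left(- \frac{1}{34}\right) + 1 = - \frac{U}{34} + 1 = 1 - \frac{U}{34}$)
$\frac{1}{D{\left(\left(-5\right) 12 \right)}} = \frac{1}{1 - \frac{\left(-5\right) 12}{34}} = \frac{1}{1 - - \frac{30}{17}} = \frac{1}{1 + \frac{30}{17}} = \frac{1}{\frac{47}{17}} = \frac{17}{47}$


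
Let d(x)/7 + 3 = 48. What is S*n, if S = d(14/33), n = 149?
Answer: 46935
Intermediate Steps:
d(x) = 315 (d(x) = -21 + 7*48 = -21 + 336 = 315)
S = 315
S*n = 315*149 = 46935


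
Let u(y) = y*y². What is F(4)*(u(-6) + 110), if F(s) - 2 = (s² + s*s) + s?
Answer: -4028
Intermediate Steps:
F(s) = 2 + s + 2*s² (F(s) = 2 + ((s² + s*s) + s) = 2 + ((s² + s²) + s) = 2 + (2*s² + s) = 2 + (s + 2*s²) = 2 + s + 2*s²)
u(y) = y³
F(4)*(u(-6) + 110) = (2 + 4 + 2*4²)*((-6)³ + 110) = (2 + 4 + 2*16)*(-216 + 110) = (2 + 4 + 32)*(-106) = 38*(-106) = -4028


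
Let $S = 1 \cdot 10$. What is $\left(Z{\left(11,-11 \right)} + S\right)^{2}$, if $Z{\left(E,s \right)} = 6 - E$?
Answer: $25$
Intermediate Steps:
$S = 10$
$\left(Z{\left(11,-11 \right)} + S\right)^{2} = \left(\left(6 - 11\right) + 10\right)^{2} = \left(-5 + 10\right)^{2} = 5^{2} = 25$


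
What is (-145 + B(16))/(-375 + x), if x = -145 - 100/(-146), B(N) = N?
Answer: 9417/37910 ≈ 0.24840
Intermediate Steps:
x = -10535/73 (x = -145 - 100*(-1/146) = -145 + 50/73 = -10535/73 ≈ -144.31)
(-145 + B(16))/(-375 + x) = (-145 + 16)/(-375 - 10535/73) = -129/(-37910/73) = -129*(-73/37910) = 9417/37910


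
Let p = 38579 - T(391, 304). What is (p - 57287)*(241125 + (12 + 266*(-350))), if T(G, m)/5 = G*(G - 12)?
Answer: -112456751161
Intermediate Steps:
T(G, m) = 5*G*(-12 + G) (T(G, m) = 5*(G*(G - 12)) = 5*(G*(-12 + G)) = 5*G*(-12 + G))
p = -702366 (p = 38579 - 5*391*(-12 + 391) = 38579 - 5*391*379 = 38579 - 1*740945 = 38579 - 740945 = -702366)
(p - 57287)*(241125 + (12 + 266*(-350))) = (-702366 - 57287)*(241125 + (12 + 266*(-350))) = -759653*(241125 + (12 - 93100)) = -759653*(241125 - 93088) = -759653*148037 = -112456751161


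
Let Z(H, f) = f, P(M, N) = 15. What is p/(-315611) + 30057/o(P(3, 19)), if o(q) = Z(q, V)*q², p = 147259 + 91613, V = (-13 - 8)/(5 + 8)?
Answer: -41483609317/497087325 ≈ -83.453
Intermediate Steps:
V = -21/13 ≈ -1.6154
p = 238872
o(q) = -21*q²/13
p/(-315611) + 30057/o(P(3, 19)) = 238872/(-315611) + 30057/((-21/13*15²)) = 238872*(-1/315611) + 30057/((-21/13*225)) = -238872/315611 + 30057/(-4725/13) = -238872/315611 + 30057*(-13/4725) = -238872/315611 - 130247/1575 = -41483609317/497087325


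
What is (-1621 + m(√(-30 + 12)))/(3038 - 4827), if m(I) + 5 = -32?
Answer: 1658/1789 ≈ 0.92677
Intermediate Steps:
m(I) = -37 (m(I) = -5 - 32 = -37)
(-1621 + m(√(-30 + 12)))/(3038 - 4827) = (-1621 - 37)/(3038 - 4827) = -1658/(-1789) = -1658*(-1/1789) = 1658/1789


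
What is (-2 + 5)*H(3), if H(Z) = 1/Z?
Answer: 1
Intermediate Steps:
H(Z) = 1/Z
(-2 + 5)*H(3) = (-2 + 5)/3 = 3*(⅓) = 1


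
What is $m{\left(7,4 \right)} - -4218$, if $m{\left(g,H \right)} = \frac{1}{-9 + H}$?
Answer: $\frac{21089}{5} \approx 4217.8$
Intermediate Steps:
$m{\left(7,4 \right)} - -4218 = \frac{1}{-9 + 4} - -4218 = \frac{1}{-5} + 4218 = - \frac{1}{5} + 4218 = \frac{21089}{5}$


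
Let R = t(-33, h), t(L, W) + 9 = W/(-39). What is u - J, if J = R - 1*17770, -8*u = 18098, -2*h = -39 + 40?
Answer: 2420611/156 ≈ 15517.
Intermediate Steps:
h = -½ (h = -(-39 + 40)/2 = -½*1 = -½ ≈ -0.50000)
t(L, W) = -9 - W/39 (t(L, W) = -9 + W/(-39) = -9 + W*(-1/39) = -9 - W/39)
R = -701/78 (R = -9 - 1/39*(-½) = -9 + 1/78 = -701/78 ≈ -8.9872)
u = -9049/4 (u = -⅛*18098 = -9049/4 ≈ -2262.3)
J = -1386761/78 (J = -701/78 - 1*17770 = -701/78 - 17770 = -1386761/78 ≈ -17779.)
u - J = -9049/4 - 1*(-1386761/78) = -9049/4 + 1386761/78 = 2420611/156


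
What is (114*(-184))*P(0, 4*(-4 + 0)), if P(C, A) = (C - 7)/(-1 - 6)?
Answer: -20976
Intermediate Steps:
P(C, A) = 1 - C/7 (P(C, A) = (-7 + C)/(-7) = (-7 + C)*(-⅐) = 1 - C/7)
(114*(-184))*P(0, 4*(-4 + 0)) = (114*(-184))*(1 - ⅐*0) = -20976*(1 + 0) = -20976*1 = -20976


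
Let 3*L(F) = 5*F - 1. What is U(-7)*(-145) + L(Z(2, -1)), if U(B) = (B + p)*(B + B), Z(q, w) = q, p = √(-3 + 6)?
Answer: -14207 + 2030*√3 ≈ -10691.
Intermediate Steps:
p = √3 ≈ 1.7320
L(F) = -⅓ + 5*F/3 (L(F) = (5*F - 1)/3 = (-1 + 5*F)/3 = -⅓ + 5*F/3)
U(B) = 2*B*(B + √3) (U(B) = (B + √3)*(B + B) = (B + √3)*(2*B) = 2*B*(B + √3))
U(-7)*(-145) + L(Z(2, -1)) = (2*(-7)*(-7 + √3))*(-145) + (-⅓ + (5/3)*2) = (98 - 14*√3)*(-145) + (-⅓ + 10/3) = (-14210 + 2030*√3) + 3 = -14207 + 2030*√3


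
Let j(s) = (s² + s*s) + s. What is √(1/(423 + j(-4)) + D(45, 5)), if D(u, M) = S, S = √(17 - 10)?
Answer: √(451 + 203401*√7)/451 ≈ 1.6273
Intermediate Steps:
j(s) = s + 2*s² (j(s) = (s² + s²) + s = 2*s² + s = s + 2*s²)
S = √7 ≈ 2.6458
D(u, M) = √7
√(1/(423 + j(-4)) + D(45, 5)) = √(1/(423 - 4*(1 + 2*(-4))) + √7) = √(1/(423 - 4*(1 - 8)) + √7) = √(1/(423 - 4*(-7)) + √7) = √(1/(423 + 28) + √7) = √(1/451 + √7)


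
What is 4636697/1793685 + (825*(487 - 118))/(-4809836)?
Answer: 21755709595567/8627330685660 ≈ 2.5217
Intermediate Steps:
4636697/1793685 + (825*(487 - 118))/(-4809836) = 4636697*(1/1793685) + (825*369)*(-1/4809836) = 4636697/1793685 + 304425*(-1/4809836) = 4636697/1793685 - 304425/4809836 = 21755709595567/8627330685660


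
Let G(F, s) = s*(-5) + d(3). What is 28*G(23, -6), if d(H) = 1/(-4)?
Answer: 833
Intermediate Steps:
d(H) = -¼
G(F, s) = -¼ - 5*s (G(F, s) = s*(-5) - ¼ = -5*s - ¼ = -¼ - 5*s)
28*G(23, -6) = 28*(-¼ - 5*(-6)) = 28*(-¼ + 30) = 28*(119/4) = 833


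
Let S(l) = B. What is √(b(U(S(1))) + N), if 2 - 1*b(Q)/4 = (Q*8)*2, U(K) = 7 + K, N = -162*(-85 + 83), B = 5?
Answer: 2*I*√109 ≈ 20.881*I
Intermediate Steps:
S(l) = 5
N = 324 (N = -162*(-2) = 324)
b(Q) = 8 - 64*Q (b(Q) = 8 - 4*Q*8*2 = 8 - 4*8*Q*2 = 8 - 64*Q)
√(b(U(S(1))) + N) = √((8 - 64*(7 + 5)) + 324) = √((8 - 64*12) + 324) = √((8 - 768) + 324) = √(-760 + 324) = √(-436) = 2*I*√109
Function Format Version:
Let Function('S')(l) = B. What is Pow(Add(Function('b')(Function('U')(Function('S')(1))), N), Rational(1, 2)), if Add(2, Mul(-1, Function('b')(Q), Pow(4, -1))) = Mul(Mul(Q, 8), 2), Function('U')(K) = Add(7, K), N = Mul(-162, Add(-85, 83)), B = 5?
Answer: Mul(2, I, Pow(109, Rational(1, 2))) ≈ Mul(20.881, I)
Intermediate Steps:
Function('S')(l) = 5
N = 324 (N = Mul(-162, -2) = 324)
Function('b')(Q) = Add(8, Mul(-64, Q)) (Function('b')(Q) = Add(8, Mul(-4, Mul(Mul(Q, 8), 2))) = Add(8, Mul(-4, Mul(Mul(8, Q), 2))) = Add(8, Mul(-4, Mul(16, Q))) = Add(8, Mul(-64, Q)))
Pow(Add(Function('b')(Function('U')(Function('S')(1))), N), Rational(1, 2)) = Pow(Add(Add(8, Mul(-64, Add(7, 5))), 324), Rational(1, 2)) = Pow(Add(Add(8, Mul(-64, 12)), 324), Rational(1, 2)) = Pow(Add(Add(8, -768), 324), Rational(1, 2)) = Pow(Add(-760, 324), Rational(1, 2)) = Pow(-436, Rational(1, 2)) = Mul(2, I, Pow(109, Rational(1, 2)))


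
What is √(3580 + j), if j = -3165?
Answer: √415 ≈ 20.372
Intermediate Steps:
√(3580 + j) = √(3580 - 3165) = √415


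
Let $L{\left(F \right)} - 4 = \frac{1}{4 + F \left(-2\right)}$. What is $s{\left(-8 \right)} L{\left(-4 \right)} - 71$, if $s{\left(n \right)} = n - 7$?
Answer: $- \frac{529}{4} \approx -132.25$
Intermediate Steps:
$L{\left(F \right)} = 4 + \frac{1}{4 - 2 F}$ ($L{\left(F \right)} = 4 + \frac{1}{4 + F \left(-2\right)} = 4 + \frac{1}{4 - 2 F}$)
$s{\left(n \right)} = -7 + n$
$s{\left(-8 \right)} L{\left(-4 \right)} - 71 = \left(-7 - 8\right) \frac{-17 + 8 \left(-4\right)}{2 \left(-2 - 4\right)} - 71 = - 15 \frac{-17 - 32}{2 \left(-6\right)} - 71 = - 15 \cdot \frac{1}{2} \left(- \frac{1}{6}\right) \left(-49\right) - 71 = \left(-15\right) \frac{49}{12} - 71 = - \frac{245}{4} - 71 = - \frac{529}{4}$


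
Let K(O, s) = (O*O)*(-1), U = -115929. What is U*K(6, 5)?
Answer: 4173444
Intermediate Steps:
K(O, s) = -O² (K(O, s) = O²*(-1) = -O²)
U*K(6, 5) = -(-115929)*6² = -(-115929)*36 = -115929*(-36) = 4173444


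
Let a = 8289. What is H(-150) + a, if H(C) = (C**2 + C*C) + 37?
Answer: 53326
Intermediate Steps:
H(C) = 37 + 2*C**2 (H(C) = (C**2 + C**2) + 37 = 2*C**2 + 37 = 37 + 2*C**2)
H(-150) + a = (37 + 2*(-150)**2) + 8289 = (37 + 2*22500) + 8289 = (37 + 45000) + 8289 = 45037 + 8289 = 53326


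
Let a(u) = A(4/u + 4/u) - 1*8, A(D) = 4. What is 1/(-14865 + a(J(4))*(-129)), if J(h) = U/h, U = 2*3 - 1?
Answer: -1/14349 ≈ -6.9691e-5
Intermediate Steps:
U = 5 (U = 6 - 1 = 5)
J(h) = 5/h
a(u) = -4 (a(u) = 4 - 1*8 = 4 - 8 = -4)
1/(-14865 + a(J(4))*(-129)) = 1/(-14865 - 4*(-129)) = 1/(-14865 + 516) = 1/(-14349) = -1/14349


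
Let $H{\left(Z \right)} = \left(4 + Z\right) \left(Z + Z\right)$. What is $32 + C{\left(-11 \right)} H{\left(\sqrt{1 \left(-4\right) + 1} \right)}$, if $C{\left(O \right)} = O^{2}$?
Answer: $-694 + 968 i \sqrt{3} \approx -694.0 + 1676.6 i$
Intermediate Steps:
$H{\left(Z \right)} = 2 Z \left(4 + Z\right)$ ($H{\left(Z \right)} = \left(4 + Z\right) 2 Z = 2 Z \left(4 + Z\right)$)
$32 + C{\left(-11 \right)} H{\left(\sqrt{1 \left(-4\right) + 1} \right)} = 32 + \left(-11\right)^{2} \cdot 2 \sqrt{1 \left(-4\right) + 1} \left(4 + \sqrt{1 \left(-4\right) + 1}\right) = 32 + 121 \cdot 2 \sqrt{-4 + 1} \left(4 + \sqrt{-4 + 1}\right) = 32 + 121 \cdot 2 \sqrt{-3} \left(4 + \sqrt{-3}\right) = 32 + 121 \cdot 2 i \sqrt{3} \left(4 + i \sqrt{3}\right) = 32 + 242 i \sqrt{3} \left(4 + i \sqrt{3}\right)$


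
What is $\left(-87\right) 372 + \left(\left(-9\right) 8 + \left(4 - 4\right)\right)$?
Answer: $-32436$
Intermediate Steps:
$\left(-87\right) 372 + \left(\left(-9\right) 8 + \left(4 - 4\right)\right) = -32364 + \left(-72 + \left(4 - 4\right)\right) = -32364 + \left(-72 + 0\right) = -32364 - 72 = -32436$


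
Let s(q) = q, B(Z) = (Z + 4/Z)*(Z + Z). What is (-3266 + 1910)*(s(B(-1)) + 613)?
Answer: -844788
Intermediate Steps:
B(Z) = 2*Z*(Z + 4/Z) (B(Z) = (Z + 4/Z)*(2*Z) = 2*Z*(Z + 4/Z))
(-3266 + 1910)*(s(B(-1)) + 613) = (-3266 + 1910)*((8 + 2*(-1)²) + 613) = -1356*((8 + 2*1) + 613) = -1356*((8 + 2) + 613) = -1356*(10 + 613) = -1356*623 = -844788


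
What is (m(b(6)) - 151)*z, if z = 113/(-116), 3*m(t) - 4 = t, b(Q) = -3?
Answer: 12769/87 ≈ 146.77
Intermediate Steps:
m(t) = 4/3 + t/3
z = -113/116 (z = 113*(-1/116) = -113/116 ≈ -0.97414)
(m(b(6)) - 151)*z = ((4/3 + (⅓)*(-3)) - 151)*(-113/116) = ((4/3 - 1) - 151)*(-113/116) = (⅓ - 151)*(-113/116) = -452/3*(-113/116) = 12769/87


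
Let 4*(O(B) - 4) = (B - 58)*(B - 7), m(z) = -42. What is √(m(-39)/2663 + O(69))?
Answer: √4949467778/5326 ≈ 13.209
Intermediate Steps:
O(B) = 4 + (-58 + B)*(-7 + B)/4 (O(B) = 4 + ((B - 58)*(B - 7))/4 = 4 + ((-58 + B)*(-7 + B))/4 = 4 + (-58 + B)*(-7 + B)/4)
√(m(-39)/2663 + O(69)) = √(-42/2663 + (211/2 - 65/4*69 + (¼)*69²)) = √(-42*1/2663 + (211/2 - 4485/4 + (¼)*4761)) = √(-42/2663 + (211/2 - 4485/4 + 4761/4)) = √(-42/2663 + 349/2) = √(929303/5326) = √4949467778/5326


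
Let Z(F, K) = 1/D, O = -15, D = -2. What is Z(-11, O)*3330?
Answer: -1665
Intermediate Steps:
Z(F, K) = -½ (Z(F, K) = 1/(-2) = -½)
Z(-11, O)*3330 = -½*3330 = -1665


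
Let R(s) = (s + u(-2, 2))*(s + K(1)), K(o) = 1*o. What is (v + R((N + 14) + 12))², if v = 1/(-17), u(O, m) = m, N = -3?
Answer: 104019601/289 ≈ 3.5993e+5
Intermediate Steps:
K(o) = o
v = -1/17 ≈ -0.058824
R(s) = (1 + s)*(2 + s) (R(s) = (s + 2)*(s + 1) = (2 + s)*(1 + s) = (1 + s)*(2 + s))
(v + R((N + 14) + 12))² = (-1/17 + (2 + ((-3 + 14) + 12)² + 3*((-3 + 14) + 12)))² = (-1/17 + (2 + (11 + 12)² + 3*(11 + 12)))² = (-1/17 + (2 + 23² + 3*23))² = (-1/17 + (2 + 529 + 69))² = (-1/17 + 600)² = (10199/17)² = 104019601/289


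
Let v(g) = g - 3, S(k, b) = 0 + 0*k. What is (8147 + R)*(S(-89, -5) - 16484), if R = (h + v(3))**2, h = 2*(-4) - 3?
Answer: -136289712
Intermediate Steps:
h = -11 (h = -8 - 3 = -11)
S(k, b) = 0 (S(k, b) = 0 + 0 = 0)
v(g) = -3 + g
R = 121 (R = (-11 + (-3 + 3))**2 = (-11 + 0)**2 = (-11)**2 = 121)
(8147 + R)*(S(-89, -5) - 16484) = (8147 + 121)*(0 - 16484) = 8268*(-16484) = -136289712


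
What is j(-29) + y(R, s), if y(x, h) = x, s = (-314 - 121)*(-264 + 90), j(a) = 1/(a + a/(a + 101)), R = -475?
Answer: -1005647/2117 ≈ -475.03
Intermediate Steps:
j(a) = 1/(a + a/(101 + a))
s = 75690 (s = -435*(-174) = 75690)
j(-29) + y(R, s) = (101 - 29)/((-29)*(102 - 29)) - 475 = -1/29*72/73 - 475 = -1/29*1/73*72 - 475 = -72/2117 - 475 = -1005647/2117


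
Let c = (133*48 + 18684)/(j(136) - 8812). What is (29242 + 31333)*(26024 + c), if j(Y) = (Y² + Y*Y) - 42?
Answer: 22179184309250/14069 ≈ 1.5765e+9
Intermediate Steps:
j(Y) = -42 + 2*Y² (j(Y) = (Y² + Y²) - 42 = 2*Y² - 42 = -42 + 2*Y²)
c = 12534/14069 (c = (133*48 + 18684)/((-42 + 2*136²) - 8812) = (6384 + 18684)/((-42 + 2*18496) - 8812) = 25068/((-42 + 36992) - 8812) = 25068/(36950 - 8812) = 25068/28138 = 25068*(1/28138) = 12534/14069 ≈ 0.89089)
(29242 + 31333)*(26024 + c) = (29242 + 31333)*(26024 + 12534/14069) = 60575*(366144190/14069) = 22179184309250/14069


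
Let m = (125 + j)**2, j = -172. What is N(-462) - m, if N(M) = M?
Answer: -2671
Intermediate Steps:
m = 2209 (m = (125 - 172)**2 = (-47)**2 = 2209)
N(-462) - m = -462 - 1*2209 = -462 - 2209 = -2671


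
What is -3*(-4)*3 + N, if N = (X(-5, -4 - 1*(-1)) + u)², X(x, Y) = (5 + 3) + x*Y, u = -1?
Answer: 520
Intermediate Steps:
X(x, Y) = 8 + Y*x
N = 484 (N = ((8 + (-4 - 1*(-1))*(-5)) - 1)² = ((8 + (-4 + 1)*(-5)) - 1)² = ((8 - 3*(-5)) - 1)² = ((8 + 15) - 1)² = (23 - 1)² = 22² = 484)
-3*(-4)*3 + N = -3*(-4)*3 + 484 = 12*3 + 484 = 36 + 484 = 520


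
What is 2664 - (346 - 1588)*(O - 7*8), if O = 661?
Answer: 754074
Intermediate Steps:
2664 - (346 - 1588)*(O - 7*8) = 2664 - (346 - 1588)*(661 - 7*8) = 2664 - (-1242)*(661 - 56) = 2664 - (-1242)*605 = 2664 - 1*(-751410) = 2664 + 751410 = 754074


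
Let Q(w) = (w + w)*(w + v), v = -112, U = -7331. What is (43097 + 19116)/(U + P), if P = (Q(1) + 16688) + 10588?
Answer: 62213/19723 ≈ 3.1543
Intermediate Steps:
Q(w) = 2*w*(-112 + w) (Q(w) = (w + w)*(w - 112) = (2*w)*(-112 + w) = 2*w*(-112 + w))
P = 27054 (P = (2*1*(-112 + 1) + 16688) + 10588 = (2*1*(-111) + 16688) + 10588 = (-222 + 16688) + 10588 = 16466 + 10588 = 27054)
(43097 + 19116)/(U + P) = (43097 + 19116)/(-7331 + 27054) = 62213/19723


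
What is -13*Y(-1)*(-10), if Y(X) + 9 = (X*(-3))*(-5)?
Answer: -3120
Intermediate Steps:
Y(X) = -9 + 15*X (Y(X) = -9 + (X*(-3))*(-5) = -9 - 3*X*(-5) = -9 + 15*X)
-13*Y(-1)*(-10) = -13*(-9 + 15*(-1))*(-10) = -13*(-9 - 15)*(-10) = -13*(-24)*(-10) = 312*(-10) = -3120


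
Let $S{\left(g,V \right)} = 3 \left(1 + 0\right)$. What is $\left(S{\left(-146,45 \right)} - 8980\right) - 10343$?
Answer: $-19320$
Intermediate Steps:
$S{\left(g,V \right)} = 3$ ($S{\left(g,V \right)} = 3 \cdot 1 = 3$)
$\left(S{\left(-146,45 \right)} - 8980\right) - 10343 = \left(3 - 8980\right) - 10343 = -8977 - 10343 = -19320$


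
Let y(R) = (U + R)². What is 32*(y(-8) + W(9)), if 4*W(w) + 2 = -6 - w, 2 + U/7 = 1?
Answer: 7064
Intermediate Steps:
U = -7 (U = -14 + 7*1 = -14 + 7 = -7)
W(w) = -2 - w/4 (W(w) = -½ + (-6 - w)/4 = -½ + (-3/2 - w/4) = -2 - w/4)
y(R) = (-7 + R)²
32*(y(-8) + W(9)) = 32*((-7 - 8)² + (-2 - ¼*9)) = 32*((-15)² + (-2 - 9/4)) = 32*(225 - 17/4) = 32*(883/4) = 7064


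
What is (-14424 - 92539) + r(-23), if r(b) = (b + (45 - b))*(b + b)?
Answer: -109033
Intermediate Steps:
r(b) = 90*b (r(b) = 45*(2*b) = 90*b)
(-14424 - 92539) + r(-23) = (-14424 - 92539) + 90*(-23) = -106963 - 2070 = -109033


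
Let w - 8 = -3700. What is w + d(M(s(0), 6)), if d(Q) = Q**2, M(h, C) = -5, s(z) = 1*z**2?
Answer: -3667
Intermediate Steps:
w = -3692 (w = 8 - 3700 = -3692)
s(z) = z**2
w + d(M(s(0), 6)) = -3692 + (-5)**2 = -3692 + 25 = -3667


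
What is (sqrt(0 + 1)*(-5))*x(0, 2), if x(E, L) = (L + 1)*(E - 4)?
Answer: 60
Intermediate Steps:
x(E, L) = (1 + L)*(-4 + E)
(sqrt(0 + 1)*(-5))*x(0, 2) = (sqrt(0 + 1)*(-5))*(-4 + 0 - 4*2 + 0*2) = (sqrt(1)*(-5))*(-4 + 0 - 8 + 0) = (1*(-5))*(-12) = -5*(-12) = 60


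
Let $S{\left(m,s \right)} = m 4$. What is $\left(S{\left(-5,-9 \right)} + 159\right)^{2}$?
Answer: $19321$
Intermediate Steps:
$S{\left(m,s \right)} = 4 m$
$\left(S{\left(-5,-9 \right)} + 159\right)^{2} = \left(4 \left(-5\right) + 159\right)^{2} = \left(-20 + 159\right)^{2} = 139^{2} = 19321$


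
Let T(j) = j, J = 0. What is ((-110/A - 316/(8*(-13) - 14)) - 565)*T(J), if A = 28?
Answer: 0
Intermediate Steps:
((-110/A - 316/(8*(-13) - 14)) - 565)*T(J) = ((-110/28 - 316/(8*(-13) - 14)) - 565)*0 = ((-110*1/28 - 316/(-104 - 14)) - 565)*0 = ((-55/14 - 316/(-118)) - 565)*0 = ((-55/14 - 316*(-1/118)) - 565)*0 = ((-55/14 + 158/59) - 565)*0 = (-1033/826 - 565)*0 = -467723/826*0 = 0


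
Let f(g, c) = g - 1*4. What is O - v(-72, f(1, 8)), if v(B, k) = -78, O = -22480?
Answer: -22402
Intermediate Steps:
f(g, c) = -4 + g (f(g, c) = g - 4 = -4 + g)
O - v(-72, f(1, 8)) = -22480 - 1*(-78) = -22480 + 78 = -22402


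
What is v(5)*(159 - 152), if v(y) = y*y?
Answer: 175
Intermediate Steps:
v(y) = y²
v(5)*(159 - 152) = 5²*(159 - 152) = 25*7 = 175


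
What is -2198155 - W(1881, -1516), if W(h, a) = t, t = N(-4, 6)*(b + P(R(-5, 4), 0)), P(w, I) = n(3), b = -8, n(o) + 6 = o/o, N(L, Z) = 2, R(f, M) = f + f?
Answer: -2198129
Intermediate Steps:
R(f, M) = 2*f
n(o) = -5 (n(o) = -6 + o/o = -6 + 1 = -5)
P(w, I) = -5
t = -26 (t = 2*(-8 - 5) = 2*(-13) = -26)
W(h, a) = -26
-2198155 - W(1881, -1516) = -2198155 - 1*(-26) = -2198155 + 26 = -2198129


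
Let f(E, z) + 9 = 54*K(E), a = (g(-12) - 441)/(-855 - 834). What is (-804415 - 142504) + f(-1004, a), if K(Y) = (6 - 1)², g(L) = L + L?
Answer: -945578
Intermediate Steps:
g(L) = 2*L
a = 155/563 (a = (2*(-12) - 441)/(-855 - 834) = (-24 - 441)/(-1689) = -465*(-1/1689) = 155/563 ≈ 0.27531)
K(Y) = 25 (K(Y) = 5² = 25)
f(E, z) = 1341 (f(E, z) = -9 + 54*25 = -9 + 1350 = 1341)
(-804415 - 142504) + f(-1004, a) = (-804415 - 142504) + 1341 = -946919 + 1341 = -945578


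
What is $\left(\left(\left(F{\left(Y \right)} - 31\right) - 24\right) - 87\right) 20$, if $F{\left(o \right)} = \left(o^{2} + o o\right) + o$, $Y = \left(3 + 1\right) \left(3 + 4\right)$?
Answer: $29080$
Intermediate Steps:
$Y = 28$ ($Y = 4 \cdot 7 = 28$)
$F{\left(o \right)} = o + 2 o^{2}$ ($F{\left(o \right)} = \left(o^{2} + o^{2}\right) + o = 2 o^{2} + o = o + 2 o^{2}$)
$\left(\left(\left(F{\left(Y \right)} - 31\right) - 24\right) - 87\right) 20 = \left(\left(\left(28 \left(1 + 2 \cdot 28\right) - 31\right) - 24\right) - 87\right) 20 = \left(\left(\left(28 \left(1 + 56\right) - 31\right) - 24\right) - 87\right) 20 = \left(\left(\left(28 \cdot 57 - 31\right) - 24\right) - 87\right) 20 = \left(\left(\left(1596 - 31\right) - 24\right) - 87\right) 20 = \left(\left(1565 - 24\right) - 87\right) 20 = \left(1541 - 87\right) 20 = 1454 \cdot 20 = 29080$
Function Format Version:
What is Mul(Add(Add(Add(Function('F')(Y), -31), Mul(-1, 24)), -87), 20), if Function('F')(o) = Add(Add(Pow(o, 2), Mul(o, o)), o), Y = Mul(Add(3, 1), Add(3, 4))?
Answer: 29080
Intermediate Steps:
Y = 28 (Y = Mul(4, 7) = 28)
Function('F')(o) = Add(o, Mul(2, Pow(o, 2))) (Function('F')(o) = Add(Add(Pow(o, 2), Pow(o, 2)), o) = Add(Mul(2, Pow(o, 2)), o) = Add(o, Mul(2, Pow(o, 2))))
Mul(Add(Add(Add(Function('F')(Y), -31), Mul(-1, 24)), -87), 20) = Mul(Add(Add(Add(Mul(28, Add(1, Mul(2, 28))), -31), Mul(-1, 24)), -87), 20) = Mul(Add(Add(Add(Mul(28, Add(1, 56)), -31), -24), -87), 20) = Mul(Add(Add(Add(Mul(28, 57), -31), -24), -87), 20) = Mul(Add(Add(Add(1596, -31), -24), -87), 20) = Mul(Add(Add(1565, -24), -87), 20) = Mul(Add(1541, -87), 20) = Mul(1454, 20) = 29080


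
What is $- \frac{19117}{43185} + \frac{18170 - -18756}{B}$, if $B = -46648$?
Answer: $- \frac{1243209563}{1007246940} \approx -1.2343$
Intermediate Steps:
$- \frac{19117}{43185} + \frac{18170 - -18756}{B} = - \frac{19117}{43185} + \frac{18170 - -18756}{-46648} = \left(-19117\right) \frac{1}{43185} + \left(18170 + 18756\right) \left(- \frac{1}{46648}\right) = - \frac{19117}{43185} + 36926 \left(- \frac{1}{46648}\right) = - \frac{19117}{43185} - \frac{18463}{23324} = - \frac{1243209563}{1007246940}$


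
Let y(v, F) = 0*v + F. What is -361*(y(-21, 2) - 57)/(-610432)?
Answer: -1045/32128 ≈ -0.032526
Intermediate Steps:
y(v, F) = F (y(v, F) = 0 + F = F)
-361*(y(-21, 2) - 57)/(-610432) = -361*(2 - 57)/(-610432) = -361*(-55)*(-1/610432) = 19855*(-1/610432) = -1045/32128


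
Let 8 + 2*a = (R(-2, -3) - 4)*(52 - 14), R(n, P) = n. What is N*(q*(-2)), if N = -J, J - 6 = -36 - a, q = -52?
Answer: -9152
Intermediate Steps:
a = -118 (a = -4 + ((-2 - 4)*(52 - 14))/2 = -4 + (-6*38)/2 = -4 + (½)*(-228) = -4 - 114 = -118)
J = 88 (J = 6 + (-36 - 1*(-118)) = 6 + (-36 + 118) = 6 + 82 = 88)
N = -88 (N = -1*88 = -88)
N*(q*(-2)) = -(-4576)*(-2) = -88*104 = -9152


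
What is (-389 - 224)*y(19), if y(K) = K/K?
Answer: -613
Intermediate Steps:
y(K) = 1
(-389 - 224)*y(19) = (-389 - 224)*1 = -613*1 = -613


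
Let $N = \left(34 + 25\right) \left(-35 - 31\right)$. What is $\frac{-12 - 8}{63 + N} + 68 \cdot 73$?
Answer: $\frac{19017104}{3831} \approx 4964.0$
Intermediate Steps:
$N = -3894$ ($N = 59 \left(-66\right) = -3894$)
$\frac{-12 - 8}{63 + N} + 68 \cdot 73 = \frac{-12 - 8}{63 - 3894} + 68 \cdot 73 = - \frac{20}{-3831} + 4964 = \left(-20\right) \left(- \frac{1}{3831}\right) + 4964 = \frac{20}{3831} + 4964 = \frac{19017104}{3831}$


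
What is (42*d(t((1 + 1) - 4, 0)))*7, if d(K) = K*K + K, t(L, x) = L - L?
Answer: 0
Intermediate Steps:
t(L, x) = 0
d(K) = K + K**2 (d(K) = K**2 + K = K + K**2)
(42*d(t((1 + 1) - 4, 0)))*7 = (42*(0*(1 + 0)))*7 = (42*(0*1))*7 = (42*0)*7 = 0*7 = 0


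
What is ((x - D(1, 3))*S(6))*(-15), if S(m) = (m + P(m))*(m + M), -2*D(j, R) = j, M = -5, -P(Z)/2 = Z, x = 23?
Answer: 2115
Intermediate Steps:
P(Z) = -2*Z
D(j, R) = -j/2
S(m) = -m*(-5 + m) (S(m) = (m - 2*m)*(m - 5) = (-m)*(-5 + m) = -m*(-5 + m))
((x - D(1, 3))*S(6))*(-15) = ((23 - (-1)/2)*(6*(5 - 1*6)))*(-15) = ((23 - 1*(-½))*(6*(5 - 6)))*(-15) = ((23 + ½)*(6*(-1)))*(-15) = ((47/2)*(-6))*(-15) = -141*(-15) = 2115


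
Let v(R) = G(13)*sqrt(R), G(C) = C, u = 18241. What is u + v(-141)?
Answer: 18241 + 13*I*sqrt(141) ≈ 18241.0 + 154.37*I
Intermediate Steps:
v(R) = 13*sqrt(R)
u + v(-141) = 18241 + 13*sqrt(-141) = 18241 + 13*(I*sqrt(141)) = 18241 + 13*I*sqrt(141)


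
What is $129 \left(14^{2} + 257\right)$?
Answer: $58437$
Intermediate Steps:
$129 \left(14^{2} + 257\right) = 129 \left(196 + 257\right) = 129 \cdot 453 = 58437$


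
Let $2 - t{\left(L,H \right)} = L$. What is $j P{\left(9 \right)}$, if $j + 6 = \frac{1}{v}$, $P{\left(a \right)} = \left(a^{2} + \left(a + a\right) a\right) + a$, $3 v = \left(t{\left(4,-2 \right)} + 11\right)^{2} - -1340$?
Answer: $- \frac{306828}{203} \approx -1511.5$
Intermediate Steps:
$t{\left(L,H \right)} = 2 - L$
$v = \frac{1421}{3}$ ($v = \frac{\left(\left(2 - 4\right) + 11\right)^{2} - -1340}{3} = \frac{\left(\left(2 - 4\right) + 11\right)^{2} + 1340}{3} = \frac{\left(-2 + 11\right)^{2} + 1340}{3} = \frac{9^{2} + 1340}{3} = \frac{81 + 1340}{3} = \frac{1}{3} \cdot 1421 = \frac{1421}{3} \approx 473.67$)
$P{\left(a \right)} = a + 3 a^{2}$ ($P{\left(a \right)} = \left(a^{2} + 2 a a\right) + a = \left(a^{2} + 2 a^{2}\right) + a = 3 a^{2} + a = a + 3 a^{2}$)
$j = - \frac{8523}{1421}$ ($j = -6 + \frac{1}{\frac{1421}{3}} = -6 + \frac{3}{1421} = - \frac{8523}{1421} \approx -5.9979$)
$j P{\left(9 \right)} = - \frac{8523 \cdot 9 \left(1 + 3 \cdot 9\right)}{1421} = - \frac{8523 \cdot 9 \left(1 + 27\right)}{1421} = - \frac{8523 \cdot 9 \cdot 28}{1421} = \left(- \frac{8523}{1421}\right) 252 = - \frac{306828}{203}$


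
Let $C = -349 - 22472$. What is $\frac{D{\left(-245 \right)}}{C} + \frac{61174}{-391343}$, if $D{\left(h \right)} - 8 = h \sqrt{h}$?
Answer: $- \frac{1399182598}{8930838603} + \frac{1715 i \sqrt{5}}{22821} \approx -0.15667 + 0.16804 i$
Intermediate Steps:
$D{\left(h \right)} = 8 + h^{\frac{3}{2}}$ ($D{\left(h \right)} = 8 + h \sqrt{h} = 8 + h^{\frac{3}{2}}$)
$C = -22821$ ($C = -349 - 22472 = -22821$)
$\frac{D{\left(-245 \right)}}{C} + \frac{61174}{-391343} = \frac{8 + \left(-245\right)^{\frac{3}{2}}}{-22821} + \frac{61174}{-391343} = \left(8 - 1715 i \sqrt{5}\right) \left(- \frac{1}{22821}\right) + 61174 \left(- \frac{1}{391343}\right) = \left(- \frac{8}{22821} + \frac{1715 i \sqrt{5}}{22821}\right) - \frac{61174}{391343} = - \frac{1399182598}{8930838603} + \frac{1715 i \sqrt{5}}{22821}$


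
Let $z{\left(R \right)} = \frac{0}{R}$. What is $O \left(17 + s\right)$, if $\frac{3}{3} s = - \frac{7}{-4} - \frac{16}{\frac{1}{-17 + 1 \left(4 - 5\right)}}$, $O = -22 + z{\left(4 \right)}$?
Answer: $- \frac{13497}{2} \approx -6748.5$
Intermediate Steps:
$z{\left(R \right)} = 0$
$O = -22$ ($O = -22 + 0 = -22$)
$s = \frac{1159}{4}$ ($s = - \frac{7}{-4} - \frac{16}{\frac{1}{-17 + 1 \left(4 - 5\right)}} = \left(-7\right) \left(- \frac{1}{4}\right) - \frac{16}{\frac{1}{-17 + 1 \left(-1\right)}} = \frac{7}{4} - \frac{16}{\frac{1}{-17 - 1}} = \frac{7}{4} - \frac{16}{\frac{1}{-18}} = \frac{7}{4} - \frac{16}{- \frac{1}{18}} = \frac{7}{4} - -288 = \frac{7}{4} + 288 = \frac{1159}{4} \approx 289.75$)
$O \left(17 + s\right) = - 22 \left(17 + \frac{1159}{4}\right) = \left(-22\right) \frac{1227}{4} = - \frac{13497}{2}$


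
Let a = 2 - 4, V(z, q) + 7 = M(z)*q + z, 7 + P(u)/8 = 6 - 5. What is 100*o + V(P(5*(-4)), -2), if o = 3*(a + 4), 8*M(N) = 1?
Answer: 2179/4 ≈ 544.75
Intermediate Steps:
P(u) = -48 (P(u) = -56 + 8*(6 - 5) = -56 + 8*1 = -56 + 8 = -48)
M(N) = 1/8 (M(N) = (1/8)*1 = 1/8)
V(z, q) = -7 + z + q/8 (V(z, q) = -7 + (q/8 + z) = -7 + (z + q/8) = -7 + z + q/8)
a = -2
o = 6 (o = 3*(-2 + 4) = 3*2 = 6)
100*o + V(P(5*(-4)), -2) = 100*6 + (-7 - 48 + (1/8)*(-2)) = 600 + (-7 - 48 - 1/4) = 600 - 221/4 = 2179/4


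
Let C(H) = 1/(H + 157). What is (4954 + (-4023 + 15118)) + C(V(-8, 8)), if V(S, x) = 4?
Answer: 2583890/161 ≈ 16049.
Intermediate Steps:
C(H) = 1/(157 + H)
(4954 + (-4023 + 15118)) + C(V(-8, 8)) = (4954 + (-4023 + 15118)) + 1/(157 + 4) = (4954 + 11095) + 1/161 = 16049 + 1/161 = 2583890/161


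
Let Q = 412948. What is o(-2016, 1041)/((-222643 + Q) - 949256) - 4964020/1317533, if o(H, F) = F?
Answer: -3768819494873/999942987883 ≈ -3.7690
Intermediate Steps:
o(-2016, 1041)/((-222643 + Q) - 949256) - 4964020/1317533 = 1041/((-222643 + 412948) - 949256) - 4964020/1317533 = 1041/(190305 - 949256) - 4964020*1/1317533 = 1041/(-758951) - 4964020/1317533 = 1041*(-1/758951) - 4964020/1317533 = -1041/758951 - 4964020/1317533 = -3768819494873/999942987883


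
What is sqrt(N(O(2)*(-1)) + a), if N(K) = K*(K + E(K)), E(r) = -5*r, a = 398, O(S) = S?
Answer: sqrt(382) ≈ 19.545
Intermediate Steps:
N(K) = -4*K**2 (N(K) = K*(K - 5*K) = K*(-4*K) = -4*K**2)
sqrt(N(O(2)*(-1)) + a) = sqrt(-4*(2*(-1))**2 + 398) = sqrt(-4*(-2)**2 + 398) = sqrt(-4*4 + 398) = sqrt(-16 + 398) = sqrt(382)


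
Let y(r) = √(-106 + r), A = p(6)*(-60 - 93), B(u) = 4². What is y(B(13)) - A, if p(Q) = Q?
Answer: 918 + 3*I*√10 ≈ 918.0 + 9.4868*I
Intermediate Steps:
B(u) = 16
A = -918 (A = 6*(-60 - 93) = 6*(-153) = -918)
y(B(13)) - A = √(-106 + 16) - 1*(-918) = √(-90) + 918 = 3*I*√10 + 918 = 918 + 3*I*√10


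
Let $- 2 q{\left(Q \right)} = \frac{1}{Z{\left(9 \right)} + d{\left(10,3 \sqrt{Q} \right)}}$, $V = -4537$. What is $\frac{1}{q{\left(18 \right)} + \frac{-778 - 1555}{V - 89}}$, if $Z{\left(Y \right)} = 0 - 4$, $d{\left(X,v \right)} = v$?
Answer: $\frac{1532899116}{746141993} + \frac{96299442 \sqrt{2}}{746141993} \approx 2.237$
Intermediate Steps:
$Z{\left(Y \right)} = -4$ ($Z{\left(Y \right)} = 0 - 4 = -4$)
$q{\left(Q \right)} = - \frac{1}{2 \left(-4 + 3 \sqrt{Q}\right)}$
$\frac{1}{q{\left(18 \right)} + \frac{-778 - 1555}{V - 89}} = \frac{1}{- \frac{1}{-8 + 6 \sqrt{18}} + \frac{-778 - 1555}{-4537 - 89}} = \frac{1}{- \frac{1}{-8 + 6 \cdot 3 \sqrt{2}} - \frac{2333}{-4626}} = \frac{1}{- \frac{1}{-8 + 18 \sqrt{2}} - - \frac{2333}{4626}} = \frac{1}{- \frac{1}{-8 + 18 \sqrt{2}} + \frac{2333}{4626}} = \frac{1}{\frac{2333}{4626} - \frac{1}{-8 + 18 \sqrt{2}}}$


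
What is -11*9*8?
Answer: -792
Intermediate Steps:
-11*9*8 = -99*8 = -792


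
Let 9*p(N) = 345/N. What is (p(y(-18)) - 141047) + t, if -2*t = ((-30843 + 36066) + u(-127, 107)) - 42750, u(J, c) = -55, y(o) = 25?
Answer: -1833817/15 ≈ -1.2225e+5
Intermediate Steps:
p(N) = 115/(3*N) (p(N) = (345/N)/9 = 115/(3*N))
t = 18791 (t = -(((-30843 + 36066) - 55) - 42750)/2 = -((5223 - 55) - 42750)/2 = -(5168 - 42750)/2 = -½*(-37582) = 18791)
(p(y(-18)) - 141047) + t = ((115/3)/25 - 141047) + 18791 = ((115/3)*(1/25) - 141047) + 18791 = (23/15 - 141047) + 18791 = -2115682/15 + 18791 = -1833817/15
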